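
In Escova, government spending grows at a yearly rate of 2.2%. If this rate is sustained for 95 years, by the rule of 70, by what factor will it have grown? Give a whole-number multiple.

70/2.2 ≈ 31.82 years per doubling.
95 years fits 3 doublings: 2^3 = 8.

about 8 times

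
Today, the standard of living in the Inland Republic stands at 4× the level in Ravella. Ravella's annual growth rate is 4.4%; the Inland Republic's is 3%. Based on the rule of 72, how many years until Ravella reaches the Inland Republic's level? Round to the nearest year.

around 103 years

What matters is the difference: 1.4 pp.
Rule of 72 on the gap: the ratio halves every 72/1.4 ≈ 51.43 years.
A 4× gap closes after 2 halvings: 2 × 51.43 ≈ 103 years.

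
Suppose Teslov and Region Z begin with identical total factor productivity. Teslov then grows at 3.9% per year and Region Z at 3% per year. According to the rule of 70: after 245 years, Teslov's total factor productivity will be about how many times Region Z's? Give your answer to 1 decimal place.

approximately 8.9 times

Rate gap = 3.9% − 3% = 0.9 points.
The ratio doubles every 70/0.9 ≈ 77.78 years.
245/77.78 ≈ 3.15 doublings → ratio ≈ 2^3.15 ≈ 8.9.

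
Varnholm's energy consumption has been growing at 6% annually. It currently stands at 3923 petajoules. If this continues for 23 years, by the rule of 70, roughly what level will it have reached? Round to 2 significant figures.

15000 petajoules

It doubles every 70/6 ≈ 11.67 years, so 23 years is 1.97 doublings.
2^1.97 ≈ 3.92; 3923 × 3.92 ≈ 15000 petajoules.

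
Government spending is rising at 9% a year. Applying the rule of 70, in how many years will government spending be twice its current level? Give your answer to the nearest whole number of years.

70/9 ≈ 7.78, so it doubles roughly every 8 years.

roughly 8 years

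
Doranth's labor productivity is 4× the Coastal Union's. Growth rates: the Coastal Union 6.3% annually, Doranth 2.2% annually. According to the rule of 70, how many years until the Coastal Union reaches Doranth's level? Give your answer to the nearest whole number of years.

≈ 34 years

the Coastal Union gains on Doranth at 6.3% − 2.2% = 4.1 points a year.
At that relative rate the gap halves every 70/4.1 ≈ 17.07 years.
A 4× gap closes after 2 halvings: 2 × 17.07 ≈ 34 years.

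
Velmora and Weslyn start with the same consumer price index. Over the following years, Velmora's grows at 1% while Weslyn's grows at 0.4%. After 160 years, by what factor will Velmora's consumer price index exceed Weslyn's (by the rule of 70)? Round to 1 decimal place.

2.6 times

Rate gap = 1% − 0.4% = 0.6 points.
The ratio doubles every 70/0.6 ≈ 116.67 years.
160/116.67 ≈ 1.37 doublings → ratio ≈ 2^1.37 ≈ 2.6.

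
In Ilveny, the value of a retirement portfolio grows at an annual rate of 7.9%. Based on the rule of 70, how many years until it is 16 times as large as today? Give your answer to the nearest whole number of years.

Doubling time ≈ 70/7.9 = 8.86 years.
Getting to 16× needs 4 doublings: 4 × 8.86 ≈ 35 years.

roughly 35 years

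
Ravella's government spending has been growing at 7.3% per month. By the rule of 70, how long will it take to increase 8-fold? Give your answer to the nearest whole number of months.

At 7.3% it doubles every 70/7.3 ≈ 9.59 months.
8× is 3 doublings, so 3 × 9.59 ≈ 29 months.

about 29 months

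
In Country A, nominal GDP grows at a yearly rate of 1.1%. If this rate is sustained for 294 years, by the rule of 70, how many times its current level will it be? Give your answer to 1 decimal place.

≈ 24.6 times

Doubles every ≈ 63.64 years (70/1.1).
294 years is 4.62 doublings; 2^4.62 ≈ 24.6×.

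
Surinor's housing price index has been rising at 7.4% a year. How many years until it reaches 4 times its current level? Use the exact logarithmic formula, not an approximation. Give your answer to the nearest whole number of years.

t = ln(4) / ln(1 + 0.074) = 1.3863 / 0.071390 ≈ 19.42.
≈ 19 years.

19 years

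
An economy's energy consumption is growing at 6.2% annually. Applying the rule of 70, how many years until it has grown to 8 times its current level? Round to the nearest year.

around 34 years

At 6.2% it doubles every 70/6.2 ≈ 11.29 years.
8 = 2^3, so 3 doublings → 34 years.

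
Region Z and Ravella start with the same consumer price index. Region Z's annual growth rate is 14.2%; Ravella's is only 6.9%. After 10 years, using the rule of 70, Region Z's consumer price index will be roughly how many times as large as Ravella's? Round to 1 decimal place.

2.1 times

Only the 7.3-point difference matters.
70/7.3 ≈ 9.59 years per doubling of the ratio; 10 years gives 1.04 doublings, so ≈ 2.1×.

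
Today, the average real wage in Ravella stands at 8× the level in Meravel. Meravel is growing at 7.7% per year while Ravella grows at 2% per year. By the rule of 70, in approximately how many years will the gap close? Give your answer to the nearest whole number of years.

What matters is the difference: 5.7 pp.
Rule of 70 on the gap: the ratio halves every 70/5.7 ≈ 12.28 years.
An 8× gap closes after 3 halvings: 3 × 12.28 ≈ 37 years.

37 years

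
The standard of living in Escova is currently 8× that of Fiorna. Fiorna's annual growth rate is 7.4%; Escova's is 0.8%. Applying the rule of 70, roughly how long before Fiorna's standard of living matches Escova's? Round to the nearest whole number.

roughly 32 years

Fiorna gains on Escova at 7.4% − 0.8% = 6.6 points a year.
At that relative rate the gap halves every 70/6.6 ≈ 10.61 years.
An 8× gap closes after 3 halvings: 3 × 10.61 ≈ 32 years.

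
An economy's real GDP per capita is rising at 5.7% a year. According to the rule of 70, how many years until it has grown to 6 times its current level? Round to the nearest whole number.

One doubling takes 70/5.7 = 12.28 years.
Reaching 6× takes log₂(6) ≈ 2.58 doublings.
2.58 × 12.28 ≈ 32 years.

32 years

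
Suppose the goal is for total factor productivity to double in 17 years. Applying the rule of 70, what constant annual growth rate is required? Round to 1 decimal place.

4.1%

70 / 17 ≈ 4.12, so about 4.1% annually.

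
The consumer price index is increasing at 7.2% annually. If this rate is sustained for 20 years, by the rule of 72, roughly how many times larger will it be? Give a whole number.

72/7.2 ≈ 10.00 years per doubling.
20 years fits 2 doublings: 2^2 = 4.

4 times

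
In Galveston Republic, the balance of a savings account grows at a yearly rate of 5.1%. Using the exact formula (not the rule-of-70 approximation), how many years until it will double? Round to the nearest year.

t = ln(2) / ln(1 + 0.051) = 0.6931 / 0.049742 ≈ 13.93.
≈ 14 years.

14 years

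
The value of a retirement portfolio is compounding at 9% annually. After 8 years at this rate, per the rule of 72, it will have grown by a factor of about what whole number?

approximately 2 times

72/9 ≈ 8.00 years per doubling.
8 years fits 1 doubling: 2^1 = 2.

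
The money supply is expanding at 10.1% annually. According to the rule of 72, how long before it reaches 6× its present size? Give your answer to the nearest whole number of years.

roughly 18 years

At 10.1% it doubles every 72/10.1 ≈ 7.13 years.
6× is log₂ 6 ≈ 2.58 doublings, so ≈ 2.58 × 7.13 = 18 years.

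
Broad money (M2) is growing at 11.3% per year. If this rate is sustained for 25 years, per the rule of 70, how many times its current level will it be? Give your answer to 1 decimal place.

Doubles every ≈ 6.19 years (70/11.3).
25 years is 4.04 doublings; 2^4.04 ≈ 16.4×.

≈ 16.4 times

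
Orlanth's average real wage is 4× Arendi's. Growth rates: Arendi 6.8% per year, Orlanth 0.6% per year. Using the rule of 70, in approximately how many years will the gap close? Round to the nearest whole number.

approximately 23 years

The growth-rate gap is 6.8% − 0.6% = 6.2 percentage points.
So the ratio between them halves every 70/6.2 ≈ 11.29 years.
A 4× gap closes after 2 halvings: 2 × 11.29 ≈ 23 years.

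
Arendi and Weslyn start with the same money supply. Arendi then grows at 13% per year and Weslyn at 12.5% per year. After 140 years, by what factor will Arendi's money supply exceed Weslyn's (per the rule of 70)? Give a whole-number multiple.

around 2 times

Only the 0.5-point difference matters.
70/0.5 ≈ 140.00 years per doubling of the ratio; 140 years gives 1.00 doublings, so ≈ 2×.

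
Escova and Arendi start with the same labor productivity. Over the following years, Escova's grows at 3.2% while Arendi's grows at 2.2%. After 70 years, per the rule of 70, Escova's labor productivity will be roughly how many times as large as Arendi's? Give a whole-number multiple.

Escova pulls ahead at 1 pp per year, so the ratio doubles every 70/1 ≈ 70.00 years.
In 70 years that's 1.00 doublings: 2^1.00 ≈ 2.

about 2 times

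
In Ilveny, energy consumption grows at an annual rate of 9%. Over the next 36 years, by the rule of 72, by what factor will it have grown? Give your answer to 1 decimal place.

Doubles every ≈ 8.00 years (72/9).
36 years is 4.50 doublings; 2^4.50 ≈ 22.6×.

about 22.6 times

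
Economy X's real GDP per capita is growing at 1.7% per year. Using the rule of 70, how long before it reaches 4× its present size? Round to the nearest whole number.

One doubling takes 70/1.7 = 41.18 years.
4 = 2^2, so 2 doublings → 82 years.

about 82 years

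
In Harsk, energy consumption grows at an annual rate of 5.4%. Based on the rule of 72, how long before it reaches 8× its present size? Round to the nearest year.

about 40 years

One doubling takes 72/5.4 = 13.33 years.
8× is 3 doublings, so 3 × 13.33 ≈ 40 years.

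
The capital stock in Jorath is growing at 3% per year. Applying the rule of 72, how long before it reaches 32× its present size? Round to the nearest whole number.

One doubling takes 72/3 = 24.00 years.
Getting to 32× needs 5 doublings: 5 × 24.00 ≈ 120 years.

≈ 120 years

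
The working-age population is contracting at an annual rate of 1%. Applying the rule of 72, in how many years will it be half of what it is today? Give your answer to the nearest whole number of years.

The rule works in reverse for decay: 72/1 ≈ 72.00 years to halve.

roughly 72 years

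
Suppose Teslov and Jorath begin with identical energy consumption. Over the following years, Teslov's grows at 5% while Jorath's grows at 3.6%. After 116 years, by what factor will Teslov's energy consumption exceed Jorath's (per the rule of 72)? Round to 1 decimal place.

approximately 4.8 times

Only the 1.4-point difference matters.
72/1.4 ≈ 51.43 years per doubling of the ratio; 116 years gives 2.26 doublings, so ≈ 4.8×.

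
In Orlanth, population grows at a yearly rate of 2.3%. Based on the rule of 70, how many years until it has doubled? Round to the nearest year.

At 2.3%, doubling takes about 70/2.3 = 30.43 years.

about 30 years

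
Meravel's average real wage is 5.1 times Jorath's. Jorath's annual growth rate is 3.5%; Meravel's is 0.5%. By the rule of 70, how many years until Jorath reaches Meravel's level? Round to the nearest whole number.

The growth-rate gap is 3.5% − 0.5% = 3 percentage points.
So the ratio between them halves every 70/3 ≈ 23.33 years.
A 5.1 times gap takes log₂(5.1) ≈ 2.35 halvings to close: 2.35 × 23.33 ≈ 55 years.

≈ 55 years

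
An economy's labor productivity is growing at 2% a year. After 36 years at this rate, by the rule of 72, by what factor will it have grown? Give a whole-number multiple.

about 2 times

At 2% one doubling takes ≈ 36.00 years; 36 years is 1 of them, so ×2.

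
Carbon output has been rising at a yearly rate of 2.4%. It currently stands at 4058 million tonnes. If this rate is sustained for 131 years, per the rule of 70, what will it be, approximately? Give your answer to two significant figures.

about 91000 million tonnes

It doubles every 70/2.4 ≈ 29.17 years, so 131 years is 4.49 doublings.
2^4.49 ≈ 22.47; 4058 × 22.47 ≈ 91000 million tonnes.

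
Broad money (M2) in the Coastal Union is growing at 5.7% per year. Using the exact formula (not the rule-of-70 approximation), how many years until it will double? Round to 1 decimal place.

12.5 years

t = ln(2) / ln(1 + 0.057) = 0.6931 / 0.055435 ≈ 12.50.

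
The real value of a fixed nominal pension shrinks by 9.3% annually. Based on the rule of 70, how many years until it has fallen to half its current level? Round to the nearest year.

≈ 8 years

Falling at 9.3%, it halves about every 70/9.3 = 7.53 years.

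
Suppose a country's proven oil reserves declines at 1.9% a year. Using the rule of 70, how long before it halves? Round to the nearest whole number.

The rule works in reverse for decay: 70/1.9 ≈ 36.84 years to halve.

about 37 years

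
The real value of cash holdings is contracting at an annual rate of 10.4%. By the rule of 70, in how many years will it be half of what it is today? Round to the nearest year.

7 years

The rule works in reverse for decay: 70/10.4 ≈ 6.73 years to halve.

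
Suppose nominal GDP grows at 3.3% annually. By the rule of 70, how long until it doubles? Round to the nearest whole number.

At 3.3%, doubling takes about 70/3.3 = 21.21 years.

roughly 21 years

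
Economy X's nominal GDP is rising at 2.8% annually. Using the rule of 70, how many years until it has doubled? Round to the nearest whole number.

70/2.8 ≈ 25.00, so it doubles roughly every 25 years.

around 25 years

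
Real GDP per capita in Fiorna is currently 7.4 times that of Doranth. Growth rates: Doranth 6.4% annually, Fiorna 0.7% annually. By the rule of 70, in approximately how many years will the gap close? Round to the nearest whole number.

about 35 years

Doranth gains on Fiorna at 6.4% − 0.7% = 5.7 points a year.
At that relative rate the gap halves every 70/5.7 ≈ 12.28 years.
A 7.4 times gap takes log₂(7.4) ≈ 2.89 halvings to close: 2.89 × 12.28 ≈ 35 years.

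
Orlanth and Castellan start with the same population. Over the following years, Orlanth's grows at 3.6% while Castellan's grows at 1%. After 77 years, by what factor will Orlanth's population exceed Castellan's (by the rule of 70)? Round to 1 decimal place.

Orlanth pulls ahead at 2.6 pp per year, so the ratio doubles every 70/2.6 ≈ 26.92 years.
In 77 years that's 2.86 doublings: 2^2.86 ≈ 7.3.

approximately 7.3 times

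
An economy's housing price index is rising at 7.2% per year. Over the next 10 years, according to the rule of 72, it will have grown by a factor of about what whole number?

approximately 2 times

72/7.2 ≈ 10.00 years per doubling.
10 years fits 1 doubling: 2^1 = 2.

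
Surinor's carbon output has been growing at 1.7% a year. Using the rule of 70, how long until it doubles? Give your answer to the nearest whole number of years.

about 41 years

70/1.7 ≈ 41.18, so it doubles roughly every 41 years.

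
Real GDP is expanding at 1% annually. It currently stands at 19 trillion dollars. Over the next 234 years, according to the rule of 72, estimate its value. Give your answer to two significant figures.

180 trillion dollars

It doubles every 72/1 ≈ 72.00 years, so 234 years is 3.25 doublings.
2^3.25 ≈ 9.51; 19 × 9.51 ≈ 180 trillion dollars.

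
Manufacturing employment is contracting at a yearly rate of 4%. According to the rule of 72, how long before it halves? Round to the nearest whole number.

18 years

The rule works in reverse for decay: 72/4 ≈ 18.00 years to halve.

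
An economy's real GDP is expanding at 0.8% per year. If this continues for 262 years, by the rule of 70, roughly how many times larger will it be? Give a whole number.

Doubling time ≈ 70/0.8 = 87.50 years.
262/87.50 ≈ 3 doublings, so about 2^3 = 8×.

8 times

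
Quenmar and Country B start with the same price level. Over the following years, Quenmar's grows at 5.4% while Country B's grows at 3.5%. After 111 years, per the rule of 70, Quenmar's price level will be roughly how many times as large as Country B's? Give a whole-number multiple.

Quenmar pulls ahead at 1.9 pp per year, so the ratio doubles every 70/1.9 ≈ 36.84 years.
In 111 years that's 3.01 doublings: 2^3.01 ≈ 8.

roughly 8 times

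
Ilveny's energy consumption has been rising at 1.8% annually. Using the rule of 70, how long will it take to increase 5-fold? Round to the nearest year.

90 years

One doubling takes 70/1.8 = 38.89 years.
Reaching 5× takes log₂(5) ≈ 2.32 doublings.
2.32 × 38.89 ≈ 90 years.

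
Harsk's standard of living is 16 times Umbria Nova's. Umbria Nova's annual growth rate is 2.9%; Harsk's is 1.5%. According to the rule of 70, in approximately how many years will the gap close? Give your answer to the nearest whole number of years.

What matters is the difference: 1.4 pp.
Rule of 70 on the gap: the ratio halves every 70/1.4 ≈ 50.00 years.
A 16 times gap closes after 4 halvings: 4 × 50.00 ≈ 200 years.

200 years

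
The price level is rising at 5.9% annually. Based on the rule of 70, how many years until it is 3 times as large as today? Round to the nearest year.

about 19 years

Doubling time ≈ 70/5.9 = 11.86 years.
3× is log₂ 3 ≈ 1.58 doublings, so ≈ 1.58 × 11.86 = 19 years.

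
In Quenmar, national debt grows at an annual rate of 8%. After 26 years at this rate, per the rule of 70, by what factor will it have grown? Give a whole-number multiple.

around 8 times

Doubling time ≈ 70/8 = 8.75 years.
26/8.75 ≈ 3 doublings, so about 2^3 = 8×.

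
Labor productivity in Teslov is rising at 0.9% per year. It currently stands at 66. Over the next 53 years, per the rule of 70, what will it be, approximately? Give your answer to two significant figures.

roughly 110

Doubling time ≈ 70/0.9 = 77.78 years.
53 years is 53/77.78 ≈ 0.68 doublings, a factor of 2^0.68 ≈ 1.60.
66 × 1.60 ≈ 110.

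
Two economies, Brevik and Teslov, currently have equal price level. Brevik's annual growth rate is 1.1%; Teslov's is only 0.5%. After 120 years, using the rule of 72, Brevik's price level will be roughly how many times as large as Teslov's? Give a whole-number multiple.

about 2 times

Rate gap = 1.1% − 0.5% = 0.6 points.
The ratio doubles every 72/0.6 ≈ 120.00 years.
120/120.00 ≈ 1.00 doublings → ratio ≈ 2^1.00 ≈ 2.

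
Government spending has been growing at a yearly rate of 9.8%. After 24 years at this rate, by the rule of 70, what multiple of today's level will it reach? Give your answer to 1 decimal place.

Doubles every ≈ 7.14 years (70/9.8).
24 years is 3.36 doublings; 2^3.36 ≈ 10.3×.

roughly 10.3 times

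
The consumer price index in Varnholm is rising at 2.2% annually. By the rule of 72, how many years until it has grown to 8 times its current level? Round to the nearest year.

around 98 years

Doubling time ≈ 72/2.2 = 32.73 years.
Getting to 8× needs 3 doublings: 3 × 32.73 ≈ 98 years.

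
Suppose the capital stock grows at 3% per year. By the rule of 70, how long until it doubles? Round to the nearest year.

Doubling time ≈ 70 / 3 = 23.33 years.

23 years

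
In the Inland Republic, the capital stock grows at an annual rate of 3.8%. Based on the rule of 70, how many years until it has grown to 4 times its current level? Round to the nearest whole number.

One doubling takes 70/3.8 = 18.42 years.
Getting to 4× needs 2 doublings: 2 × 18.42 ≈ 37 years.

≈ 37 years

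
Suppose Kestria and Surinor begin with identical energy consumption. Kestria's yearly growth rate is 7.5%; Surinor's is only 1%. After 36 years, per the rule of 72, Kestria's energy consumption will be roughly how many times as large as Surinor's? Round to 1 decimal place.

roughly 9.5 times

Rate gap = 7.5% − 1% = 6.5 points.
The ratio doubles every 72/6.5 ≈ 11.08 years.
36/11.08 ≈ 3.25 doublings → ratio ≈ 2^3.25 ≈ 9.5.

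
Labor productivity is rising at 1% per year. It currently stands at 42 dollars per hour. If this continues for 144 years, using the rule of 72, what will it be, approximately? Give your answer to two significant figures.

It doubles every 72/1 ≈ 72.00 years, so 144 years is 2.00 doublings.
2^2.00 ≈ 4.00; 42 × 4.00 ≈ 170 dollars per hour.

≈ 170 dollars per hour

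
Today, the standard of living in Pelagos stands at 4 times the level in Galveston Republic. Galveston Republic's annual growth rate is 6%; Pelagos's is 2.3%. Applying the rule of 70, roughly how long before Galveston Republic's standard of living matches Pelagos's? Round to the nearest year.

about 38 years

What matters is the difference: 3.7 pp.
Rule of 70 on the gap: the ratio halves every 70/3.7 ≈ 18.92 years.
A 4 times gap closes after 2 halvings: 2 × 18.92 ≈ 38 years.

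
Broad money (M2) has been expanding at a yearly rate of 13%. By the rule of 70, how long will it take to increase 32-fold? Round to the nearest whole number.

Doubling time ≈ 70/13 = 5.38 years.
32× is 5 doublings, so 5 × 5.38 ≈ 27 years.

27 years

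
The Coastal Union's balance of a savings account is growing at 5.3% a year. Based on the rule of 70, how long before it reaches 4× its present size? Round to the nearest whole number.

roughly 26 years

At 5.3% it doubles every 70/5.3 ≈ 13.21 years.
Getting to 4× needs 2 doublings: 2 × 13.21 ≈ 26 years.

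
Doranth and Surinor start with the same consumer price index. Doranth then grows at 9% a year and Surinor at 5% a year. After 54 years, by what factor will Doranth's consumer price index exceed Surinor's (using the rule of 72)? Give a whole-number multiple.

8 times

Only the 4-point difference matters.
72/4 ≈ 18.00 years per doubling of the ratio; 54 years gives 3.00 doublings, so ≈ 8×.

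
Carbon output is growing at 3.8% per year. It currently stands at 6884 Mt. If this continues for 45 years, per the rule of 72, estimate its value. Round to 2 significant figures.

It doubles every 72/3.8 ≈ 18.95 years, so 45 years is 2.37 doublings.
2^2.37 ≈ 5.17; 6884 × 5.17 ≈ 36000 Mt.

approximately 36000 Mt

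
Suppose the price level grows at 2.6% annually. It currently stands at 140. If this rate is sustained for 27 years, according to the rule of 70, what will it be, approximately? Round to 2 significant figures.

≈ 280

Doubling time ≈ 70/2.6 = 26.92 years.
27 years is 27/26.92 ≈ 1.00 doublings, a factor of 2^1.00 ≈ 2.00.
140 × 2.00 ≈ 280.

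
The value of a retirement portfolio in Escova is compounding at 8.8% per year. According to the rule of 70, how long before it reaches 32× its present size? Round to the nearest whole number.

Doubling time ≈ 70/8.8 = 7.95 years.
32 = 2^5, so 5 doublings → 40 years.

around 40 years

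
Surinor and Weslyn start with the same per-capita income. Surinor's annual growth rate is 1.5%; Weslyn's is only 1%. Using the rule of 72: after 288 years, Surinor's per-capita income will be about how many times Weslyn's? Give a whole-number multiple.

Rate gap = 1.5% − 1% = 0.5 points.
The ratio doubles every 72/0.5 ≈ 144.00 years.
288/144.00 ≈ 2.00 doublings → ratio ≈ 2^2.00 ≈ 4.

≈ 4 times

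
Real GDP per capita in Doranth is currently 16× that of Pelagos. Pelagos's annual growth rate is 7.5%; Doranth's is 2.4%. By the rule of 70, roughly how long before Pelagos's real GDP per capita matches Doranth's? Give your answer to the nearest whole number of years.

roughly 55 years

The growth-rate gap is 7.5% − 2.4% = 5.1 percentage points.
So the ratio between them halves every 70/5.1 ≈ 13.73 years.
A 16× gap closes after 4 halvings: 4 × 13.73 ≈ 55 years.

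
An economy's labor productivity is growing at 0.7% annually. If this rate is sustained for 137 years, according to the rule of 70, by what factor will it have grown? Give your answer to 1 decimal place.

Doubling time ≈ 70/0.7 = 100.00 years.
137 years / 100.00 ≈ 1.37 doublings → factor 2^1.37 ≈ 2.6.

approximately 2.6 times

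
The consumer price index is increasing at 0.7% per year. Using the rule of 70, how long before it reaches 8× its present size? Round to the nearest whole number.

approximately 300 years

At 0.7% it doubles every 70/0.7 ≈ 100.00 years.
8× is 3 doublings, so 3 × 100.00 ≈ 300 years.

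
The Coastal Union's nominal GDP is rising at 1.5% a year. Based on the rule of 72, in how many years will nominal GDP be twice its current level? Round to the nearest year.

about 48 years

72/1.5 ≈ 48.00, so it doubles roughly every 48 years.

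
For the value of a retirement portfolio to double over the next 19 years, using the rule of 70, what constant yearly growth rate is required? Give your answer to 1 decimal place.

about 3.7%

70 / 19 ≈ 3.68, so about 3.7% per year.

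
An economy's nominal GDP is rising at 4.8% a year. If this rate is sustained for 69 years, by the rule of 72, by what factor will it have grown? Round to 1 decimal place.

Doubles every ≈ 15.00 years (72/4.8).
69 years is 4.60 doublings; 2^4.60 ≈ 24.3×.

roughly 24.3 times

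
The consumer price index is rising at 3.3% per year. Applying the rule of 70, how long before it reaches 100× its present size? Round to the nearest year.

Doubling time ≈ 70/3.3 = 21.21 years.
Reaching 100× takes log₂(100) ≈ 6.64 doublings.
6.64 × 21.21 ≈ 141 years.

around 141 years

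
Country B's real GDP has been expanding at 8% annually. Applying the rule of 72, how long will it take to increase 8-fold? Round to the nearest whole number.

27 years

One doubling takes 72/8 = 9.00 years.
Getting to 8× needs 3 doublings: 3 × 9.00 ≈ 27 years.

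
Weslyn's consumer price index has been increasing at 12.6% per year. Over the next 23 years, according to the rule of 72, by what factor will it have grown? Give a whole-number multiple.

approximately 16 times

72/12.6 ≈ 5.71 years per doubling.
23 years fits 4 doublings: 2^4 = 16.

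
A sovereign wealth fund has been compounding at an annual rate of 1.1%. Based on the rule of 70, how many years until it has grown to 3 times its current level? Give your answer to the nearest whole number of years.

Doubling time ≈ 70/1.1 = 63.64 years.
Reaching 3× takes log₂(3) ≈ 1.58 doublings.
1.58 × 63.64 ≈ 101 years.

roughly 101 years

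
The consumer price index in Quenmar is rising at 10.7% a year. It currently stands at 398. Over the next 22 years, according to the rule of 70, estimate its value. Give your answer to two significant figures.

Doubling time ≈ 70/10.7 = 6.54 years.
22 years is 22/6.54 ≈ 3.36 doublings, a factor of 2^3.36 ≈ 10.27.
398 × 10.27 ≈ 4100.

4100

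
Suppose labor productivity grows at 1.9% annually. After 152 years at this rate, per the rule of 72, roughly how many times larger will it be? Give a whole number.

approximately 16 times

At 1.9% one doubling takes ≈ 37.89 years; 152 years is 4 of them, so ×16.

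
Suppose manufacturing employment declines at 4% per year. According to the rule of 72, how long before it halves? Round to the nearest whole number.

The rule works in reverse for decay: 72/4 ≈ 18.00 years to halve.

≈ 18 years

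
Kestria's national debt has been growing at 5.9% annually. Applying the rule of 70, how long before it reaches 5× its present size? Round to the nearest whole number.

about 28 years

At 5.9% it doubles every 70/5.9 ≈ 11.86 years.
Reaching 5× takes log₂(5) ≈ 2.32 doublings.
2.32 × 11.86 ≈ 28 years.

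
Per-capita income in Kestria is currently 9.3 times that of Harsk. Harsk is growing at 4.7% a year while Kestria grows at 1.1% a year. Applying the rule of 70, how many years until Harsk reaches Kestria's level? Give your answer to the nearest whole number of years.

Harsk gains on Kestria at 4.7% − 1.1% = 3.6 points a year.
At that relative rate the gap halves every 70/3.6 ≈ 19.44 years.
A 9.3 times gap takes log₂(9.3) ≈ 3.22 halvings to close: 3.22 × 19.44 ≈ 63 years.

≈ 63 years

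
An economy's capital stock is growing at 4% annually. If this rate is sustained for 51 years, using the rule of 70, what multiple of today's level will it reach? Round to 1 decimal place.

roughly 7.5 times

Doubling time ≈ 70/4 = 17.50 years.
51 years / 17.50 ≈ 2.91 doublings → factor 2^2.91 ≈ 7.5.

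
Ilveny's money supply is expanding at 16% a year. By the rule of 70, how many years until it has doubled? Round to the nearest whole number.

roughly 4 years

Doubling time ≈ 70 / 16 = 4.38 years.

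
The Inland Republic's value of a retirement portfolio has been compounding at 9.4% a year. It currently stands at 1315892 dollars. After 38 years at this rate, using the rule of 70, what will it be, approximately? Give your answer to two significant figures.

about 45000000 dollars

Doubling time ≈ 70/9.4 = 7.45 years.
38 years is 38/7.45 ≈ 5.10 doublings, a factor of 2^5.10 ≈ 34.30.
1315892 × 34.30 ≈ 45000000 dollars.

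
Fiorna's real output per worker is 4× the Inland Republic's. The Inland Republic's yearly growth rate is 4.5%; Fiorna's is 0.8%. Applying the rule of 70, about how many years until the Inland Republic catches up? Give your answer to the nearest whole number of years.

roughly 38 years

What matters is the difference: 3.7 pp.
Rule of 70 on the gap: the ratio halves every 70/3.7 ≈ 18.92 years.
A 4× gap closes after 2 halvings: 2 × 18.92 ≈ 38 years.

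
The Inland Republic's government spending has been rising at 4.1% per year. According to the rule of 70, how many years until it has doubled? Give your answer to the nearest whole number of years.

At 4.1%, doubling takes about 70/4.1 = 17.07 years.

≈ 17 years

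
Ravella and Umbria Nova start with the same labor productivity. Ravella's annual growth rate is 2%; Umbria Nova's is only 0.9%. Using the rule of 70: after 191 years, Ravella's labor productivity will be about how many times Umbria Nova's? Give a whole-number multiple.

roughly 8 times

Only the 1.1-point difference matters.
70/1.1 ≈ 63.64 years per doubling of the ratio; 191 years gives 3.00 doublings, so ≈ 8×.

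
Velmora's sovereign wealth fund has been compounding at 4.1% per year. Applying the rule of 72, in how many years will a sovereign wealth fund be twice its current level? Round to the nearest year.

At 4.1%, doubling takes about 72/4.1 = 17.56 years.

roughly 18 years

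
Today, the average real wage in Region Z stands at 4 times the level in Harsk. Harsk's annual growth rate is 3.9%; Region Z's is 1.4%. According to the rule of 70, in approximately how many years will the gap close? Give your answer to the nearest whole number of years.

What matters is the difference: 2.5 pp.
Rule of 70 on the gap: the ratio halves every 70/2.5 ≈ 28.00 years.
A 4 times gap closes after 2 halvings: 2 × 28.00 ≈ 56 years.

≈ 56 years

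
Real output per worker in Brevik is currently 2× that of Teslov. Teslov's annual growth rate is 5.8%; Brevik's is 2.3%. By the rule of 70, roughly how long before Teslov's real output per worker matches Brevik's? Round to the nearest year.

Teslov gains on Brevik at 5.8% − 2.3% = 3.5 points a year.
At that relative rate the gap halves every 70/3.5 ≈ 20.00 years.
A 2× gap closes after 1 halving: 1 × 20.00 ≈ 20 years.

roughly 20 years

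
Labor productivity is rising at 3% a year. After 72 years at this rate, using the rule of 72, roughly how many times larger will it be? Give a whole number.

≈ 8 times

Doubling time ≈ 72/3 = 24.00 years.
72/24.00 ≈ 3 doublings, so about 2^3 = 8×.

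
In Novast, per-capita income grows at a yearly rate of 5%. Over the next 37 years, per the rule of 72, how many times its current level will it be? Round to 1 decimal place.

Doubling time ≈ 72/5 = 14.40 years.
37 years / 14.40 ≈ 2.57 doublings → factor 2^2.57 ≈ 5.9.

5.9 times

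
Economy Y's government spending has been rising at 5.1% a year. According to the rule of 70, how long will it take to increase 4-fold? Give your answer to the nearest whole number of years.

27 years

Doubling time ≈ 70/5.1 = 13.73 years.
4 = 2^2, so 2 doublings → 27 years.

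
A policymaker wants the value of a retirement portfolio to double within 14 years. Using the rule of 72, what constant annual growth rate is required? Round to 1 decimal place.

about 5.1% a year

72 / 14 ≈ 5.14, so about 5.1% a year.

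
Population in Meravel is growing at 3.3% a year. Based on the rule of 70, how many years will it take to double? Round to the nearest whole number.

approximately 21 years

At 3.3%, doubling takes about 70/3.3 = 21.21 years.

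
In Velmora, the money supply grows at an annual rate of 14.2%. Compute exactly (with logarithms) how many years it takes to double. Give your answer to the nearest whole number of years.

5 years

t = ln(2) / ln(1 + 0.142) = 0.6931 / 0.132781 ≈ 5.22.
≈ 5 years.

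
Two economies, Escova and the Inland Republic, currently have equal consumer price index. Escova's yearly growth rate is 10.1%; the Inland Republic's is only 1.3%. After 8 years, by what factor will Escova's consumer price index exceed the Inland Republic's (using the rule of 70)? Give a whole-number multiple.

about 2 times

Escova pulls ahead at 8.8 pp per year, so the ratio doubles every 70/8.8 ≈ 7.95 years.
In 8 years that's 1.01 doublings: 2^1.01 ≈ 2.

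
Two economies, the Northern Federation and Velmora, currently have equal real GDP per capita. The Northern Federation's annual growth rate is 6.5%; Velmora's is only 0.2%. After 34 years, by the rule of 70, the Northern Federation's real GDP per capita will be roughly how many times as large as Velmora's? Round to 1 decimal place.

approximately 8.3 times

the Northern Federation pulls ahead at 6.3 pp per year, so the ratio doubles every 70/6.3 ≈ 11.11 years.
In 34 years that's 3.06 doublings: 2^3.06 ≈ 8.3.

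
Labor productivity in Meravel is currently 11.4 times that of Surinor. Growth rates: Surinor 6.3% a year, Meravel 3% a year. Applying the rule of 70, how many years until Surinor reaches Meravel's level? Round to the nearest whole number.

roughly 74 years

The growth-rate gap is 6.3% − 3% = 3.3 percentage points.
So the ratio between them halves every 70/3.3 ≈ 21.21 years.
An 11.4 times gap takes log₂(11.4) ≈ 3.51 halvings to close: 3.51 × 21.21 ≈ 74 years.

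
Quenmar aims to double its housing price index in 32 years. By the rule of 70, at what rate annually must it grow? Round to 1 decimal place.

70 / 32 ≈ 2.19, so about 2.2% annually.

about 2.2% annually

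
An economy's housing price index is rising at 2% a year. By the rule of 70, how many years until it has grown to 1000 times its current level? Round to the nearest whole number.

≈ 349 years

At 2% it doubles every 70/2 ≈ 35.00 years.
1000× is log₂ 1000 ≈ 9.97 doublings, so ≈ 9.97 × 35.00 = 349 years.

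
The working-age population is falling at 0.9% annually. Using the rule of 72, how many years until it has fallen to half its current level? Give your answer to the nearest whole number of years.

about 80 years

Halving time ≈ 72 / 0.9 = 80.00 → 80 years.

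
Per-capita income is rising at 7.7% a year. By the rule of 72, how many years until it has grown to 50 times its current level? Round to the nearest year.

about 53 years

One doubling takes 72/7.7 = 9.35 years.
Reaching 50× takes log₂(50) ≈ 5.64 doublings.
5.64 × 9.35 ≈ 53 years.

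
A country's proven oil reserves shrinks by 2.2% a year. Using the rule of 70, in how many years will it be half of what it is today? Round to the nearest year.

approximately 32 years

The rule works in reverse for decay: 70/2.2 ≈ 31.82 years to halve.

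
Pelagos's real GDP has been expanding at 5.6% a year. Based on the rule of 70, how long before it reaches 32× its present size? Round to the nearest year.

Doubling time ≈ 70/5.6 = 12.50 years.
32× is 5 doublings, so 5 × 12.50 ≈ 63 years.

63 years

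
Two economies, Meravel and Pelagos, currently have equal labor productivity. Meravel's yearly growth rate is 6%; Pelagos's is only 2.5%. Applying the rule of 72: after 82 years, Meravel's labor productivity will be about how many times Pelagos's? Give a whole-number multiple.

roughly 16 times

Meravel pulls ahead at 3.5 pp per year, so the ratio doubles every 72/3.5 ≈ 20.57 years.
In 82 years that's 3.99 doublings: 2^3.99 ≈ 16.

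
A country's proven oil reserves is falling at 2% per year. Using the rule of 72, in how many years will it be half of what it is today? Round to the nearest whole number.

Halving time ≈ 72 / 2 = 36.00 → 36 years.

around 36 years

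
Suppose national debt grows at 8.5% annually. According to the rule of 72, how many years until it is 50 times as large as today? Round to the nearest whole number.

One doubling takes 72/8.5 = 8.47 years.
Reaching 50× takes log₂(50) ≈ 5.64 doublings.
5.64 × 8.47 ≈ 48 years.

approximately 48 years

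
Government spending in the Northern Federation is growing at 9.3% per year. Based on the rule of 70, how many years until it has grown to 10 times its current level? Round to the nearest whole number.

One doubling takes 70/9.3 = 7.53 years.
10× is log₂ 10 ≈ 3.32 doublings, so ≈ 3.32 × 7.53 = 25 years.

roughly 25 years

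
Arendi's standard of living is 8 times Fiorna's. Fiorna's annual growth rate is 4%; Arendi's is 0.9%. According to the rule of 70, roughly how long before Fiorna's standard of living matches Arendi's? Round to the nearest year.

roughly 68 years

Fiorna gains on Arendi at 4% − 0.9% = 3.1 points a year.
At that relative rate the gap halves every 70/3.1 ≈ 22.58 years.
An 8 times gap closes after 3 halvings: 3 × 22.58 ≈ 68 years.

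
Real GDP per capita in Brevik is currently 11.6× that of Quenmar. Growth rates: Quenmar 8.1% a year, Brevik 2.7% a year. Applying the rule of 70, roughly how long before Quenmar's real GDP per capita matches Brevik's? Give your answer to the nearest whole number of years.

approximately 46 years

The growth-rate gap is 8.1% − 2.7% = 5.4 percentage points.
So the ratio between them halves every 70/5.4 ≈ 12.96 years.
An 11.6× gap takes log₂(11.6) ≈ 3.54 halvings to close: 3.54 × 12.96 ≈ 46 years.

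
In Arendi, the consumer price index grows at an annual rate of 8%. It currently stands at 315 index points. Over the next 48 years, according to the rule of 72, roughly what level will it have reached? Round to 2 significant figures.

It doubles every 72/8 ≈ 9.00 years, so 48 years is 5.33 doublings.
2^5.33 ≈ 40.22; 315 × 40.22 ≈ 13000 index points.

roughly 13000 index points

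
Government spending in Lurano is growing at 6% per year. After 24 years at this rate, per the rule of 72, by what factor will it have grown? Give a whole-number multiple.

Doubling time ≈ 72/6 = 12.00 years.
24/12.00 ≈ 2 doublings, so about 2^2 = 4×.

approximately 4 times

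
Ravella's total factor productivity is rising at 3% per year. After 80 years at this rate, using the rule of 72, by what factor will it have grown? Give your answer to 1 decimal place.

around 10.1 times

Doubles every ≈ 24.00 years (72/3).
80 years is 3.33 doublings; 2^3.33 ≈ 10.1×.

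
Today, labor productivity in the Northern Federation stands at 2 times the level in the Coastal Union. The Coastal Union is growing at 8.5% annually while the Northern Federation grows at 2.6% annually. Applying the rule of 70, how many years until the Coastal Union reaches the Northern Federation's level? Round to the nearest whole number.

≈ 12 years

The growth-rate gap is 8.5% − 2.6% = 5.9 percentage points.
So the ratio between them halves every 70/5.9 ≈ 11.86 years.
A 2 times gap closes after 1 halving: 1 × 11.86 ≈ 12 years.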